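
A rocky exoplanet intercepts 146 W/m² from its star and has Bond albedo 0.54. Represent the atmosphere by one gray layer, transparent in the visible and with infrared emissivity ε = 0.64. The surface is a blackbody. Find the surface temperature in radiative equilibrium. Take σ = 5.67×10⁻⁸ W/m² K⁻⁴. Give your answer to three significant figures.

The planet radiates to space at T_e = [S(1−α)/(4σ)]^(1/4) = 131.2 K.
The surface balance (absorbed SW + ε·downward IR = σT_s⁴) with T_a⁴ = T_s⁴/2 reduces to T_s = T_e·[2/(2−ε)]^¼ = 144.5 K.

144 kelvin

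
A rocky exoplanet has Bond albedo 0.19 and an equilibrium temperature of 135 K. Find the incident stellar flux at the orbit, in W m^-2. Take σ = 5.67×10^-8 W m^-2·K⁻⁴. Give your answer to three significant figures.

93.0 W m^-2

From S(1−α)/4 = σT⁴: S = 4σT⁴/(1−α).
σT⁴ = 5.67×10⁻⁸·(135)⁴ = 18.83 W m^-2.
So S = 4×18.83/(1−0.19) = 93.00 W m^-2.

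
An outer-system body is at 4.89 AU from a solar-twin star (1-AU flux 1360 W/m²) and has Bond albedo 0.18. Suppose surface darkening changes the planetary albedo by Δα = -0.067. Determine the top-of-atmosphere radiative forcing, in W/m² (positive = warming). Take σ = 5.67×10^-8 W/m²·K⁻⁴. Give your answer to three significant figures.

0.953 W/m²

Irradiance scales as 1/d², so S = 1360 W/m² × (1/4.89)² = 56.87 W/m².
ΔF = −(S/4)Δα = −(56.87/4)×(-0.067) = 0.9527 W/m².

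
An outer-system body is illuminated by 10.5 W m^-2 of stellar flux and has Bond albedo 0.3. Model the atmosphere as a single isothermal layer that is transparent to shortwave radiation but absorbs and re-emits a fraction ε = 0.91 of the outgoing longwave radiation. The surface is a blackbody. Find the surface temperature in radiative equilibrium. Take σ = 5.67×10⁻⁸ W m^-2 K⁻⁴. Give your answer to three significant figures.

87.8 K

Effective emission temperature (TOA balance): σT_e⁴ = S(1−α)/4 = 1.837 W m^-2 → T_e = 75.45 K.
For a single slab of emissivity ε, T_s⁴ = 2T_e⁴/(2−ε); thus T_s = 75.45·(1.835)^(1/4) = 87.81 K.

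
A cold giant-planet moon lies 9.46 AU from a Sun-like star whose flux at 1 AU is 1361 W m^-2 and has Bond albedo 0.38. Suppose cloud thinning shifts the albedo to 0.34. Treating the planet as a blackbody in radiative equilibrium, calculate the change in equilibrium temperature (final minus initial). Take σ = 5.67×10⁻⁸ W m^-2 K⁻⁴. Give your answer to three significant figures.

Irradiance scales as 1/d², so S = 1361 W m^-2 × (1/9.46)² = 15.21 W m^-2.
Initial: T₁ = [S(1−0.38)/(4σ)]^(1/4) = 80.30 K.
After:  T₂ = [15.21·0.66/(4σ)]^(1/4) = 81.56 K.
Change: 81.56 − 80.30 = 1.265 K.

1.26 K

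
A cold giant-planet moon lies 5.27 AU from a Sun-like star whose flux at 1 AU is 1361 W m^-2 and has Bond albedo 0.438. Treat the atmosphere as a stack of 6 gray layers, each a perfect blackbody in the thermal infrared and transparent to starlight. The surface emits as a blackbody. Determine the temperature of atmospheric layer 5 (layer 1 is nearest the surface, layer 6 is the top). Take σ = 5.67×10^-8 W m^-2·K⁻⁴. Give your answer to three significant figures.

Flux at the orbit: S = 1361/(5.27)² = 49.00 W m^-2.
The effective emission temperature is T_e = [S(1−α)/(4σ)]^¼ = 105.0 K.
The net upward flux σT_e⁴ is constant between every pair of levels, so T_k⁴ = (N+1−k)T_e⁴.
T_5 = (2)^(1/4)·105.0 = 124.8 K.

125 K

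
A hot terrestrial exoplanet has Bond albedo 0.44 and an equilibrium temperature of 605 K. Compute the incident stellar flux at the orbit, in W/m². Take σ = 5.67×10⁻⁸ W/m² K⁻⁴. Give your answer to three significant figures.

Invert the energy balance for S: S = 4σT⁴/(1−α).
The emitted flux is σT⁴ = 7596 W/m².
So S = 4×7596/(1−0.44) = 54260 W/m².

54300 W/m²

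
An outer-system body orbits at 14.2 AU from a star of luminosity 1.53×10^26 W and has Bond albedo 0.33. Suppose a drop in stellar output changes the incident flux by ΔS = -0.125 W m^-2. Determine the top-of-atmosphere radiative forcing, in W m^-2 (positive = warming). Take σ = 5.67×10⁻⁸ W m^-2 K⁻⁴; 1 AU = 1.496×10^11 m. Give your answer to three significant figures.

-0.0209 W m^-2

Orbital distance: d = 14.2 AU = 2.124×10^12 m.
Spreading L over a sphere of radius d: S = 1.53×10^26/(4π·2.12×10^12²) = 2.698 W m^-2.
Only a fraction (1−α) is absorbed and it's spread over 4πR², so ΔF = (1−α)ΔS/4 = -0.02094 W m^-2.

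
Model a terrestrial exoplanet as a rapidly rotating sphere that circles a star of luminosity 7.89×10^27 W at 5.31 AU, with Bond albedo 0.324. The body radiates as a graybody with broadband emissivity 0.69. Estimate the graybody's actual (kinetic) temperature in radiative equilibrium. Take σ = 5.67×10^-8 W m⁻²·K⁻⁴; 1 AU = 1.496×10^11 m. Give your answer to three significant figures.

256 kelvin

Orbital distance: d = 5.31 AU = 7.944×10^11 m.
S = L/(4πd²) = 995.0 W m⁻².
Averaging over the sphere, the absorbed flux is S(1−α)/4 = 168.2 W m⁻².
Equating to εσT⁴ with ε = 0.69: T = (168.2/0.69σ)^(1/4) = 256.0 K.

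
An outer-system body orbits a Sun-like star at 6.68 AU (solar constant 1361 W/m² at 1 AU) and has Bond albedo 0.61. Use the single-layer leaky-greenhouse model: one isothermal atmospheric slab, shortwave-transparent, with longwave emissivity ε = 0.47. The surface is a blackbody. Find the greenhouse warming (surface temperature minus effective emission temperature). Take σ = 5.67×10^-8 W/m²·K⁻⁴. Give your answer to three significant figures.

5.89 K

Irradiance scales as 1/d², so S = 1361 W/m² × (1/6.68)² = 30.50 W/m².
The planet radiates to space at T_e = [S(1−α)/(4σ)]^(1/4) = 85.10 K.
The surface balance (absorbed SW + ε·downward IR = σT_s⁴) with T_a⁴ = T_s⁴/2 reduces to T_s = T_e·[2/(2−ε)]^¼ = 90.99 K.
The atmosphere warms the surface by 5.894 K.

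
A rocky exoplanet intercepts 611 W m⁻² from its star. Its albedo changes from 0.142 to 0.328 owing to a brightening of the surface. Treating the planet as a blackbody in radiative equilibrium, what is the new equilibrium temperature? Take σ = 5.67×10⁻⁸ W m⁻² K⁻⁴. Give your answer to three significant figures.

With the new albedo, S(1−α₂)/4 = 102.6 W m⁻², so T₂ = 206.3 K.

206 K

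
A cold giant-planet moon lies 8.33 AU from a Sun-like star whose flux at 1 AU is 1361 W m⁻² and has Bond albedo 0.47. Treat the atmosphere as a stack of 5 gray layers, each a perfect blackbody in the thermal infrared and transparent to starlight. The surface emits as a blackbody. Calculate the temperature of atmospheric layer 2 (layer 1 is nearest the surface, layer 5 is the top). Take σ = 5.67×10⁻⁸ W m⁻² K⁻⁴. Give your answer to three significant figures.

116 kelvin

Flux at the orbit: S = 1361/(8.33)² = 19.61 W m⁻².
OLR = S(1−α)/4 = 2.599 W m⁻²; the top layer radiates at T_e = 82.28 K.
In the N-layer model, layer k (counted from the surface) has T_k = (N+1−k)^(1/4)·T_e.
T_2 = (4)^(1/4)·82.28 = 116.4 K.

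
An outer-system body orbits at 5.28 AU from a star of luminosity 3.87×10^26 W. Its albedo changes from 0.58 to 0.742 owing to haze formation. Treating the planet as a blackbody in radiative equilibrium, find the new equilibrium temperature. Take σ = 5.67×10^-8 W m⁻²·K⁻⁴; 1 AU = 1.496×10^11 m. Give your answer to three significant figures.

d = 5.28 × 1.496×10^11 m = 7.899×10^11 m.
S = L/(4πd²) = 49.36 W m⁻².
With the new albedo, S(1−α₂)/4 = 3.184 W m⁻², so T₂ = 86.56 K.

86.6 K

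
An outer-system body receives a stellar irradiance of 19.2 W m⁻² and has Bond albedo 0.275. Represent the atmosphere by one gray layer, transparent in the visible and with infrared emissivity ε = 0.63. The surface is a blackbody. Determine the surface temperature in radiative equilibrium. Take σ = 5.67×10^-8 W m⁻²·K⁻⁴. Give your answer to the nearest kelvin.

Effective emission temperature (TOA balance): σT_e⁴ = S(1−α)/4 = 3.480 W m⁻² → T_e = 88.51 K.
The surface balance (absorbed SW + ε·downward IR = σT_s⁴) with T_a⁴ = T_s⁴/2 reduces to T_s = T_e·[2/(2−ε)]^¼ = 97.29 K.

97 K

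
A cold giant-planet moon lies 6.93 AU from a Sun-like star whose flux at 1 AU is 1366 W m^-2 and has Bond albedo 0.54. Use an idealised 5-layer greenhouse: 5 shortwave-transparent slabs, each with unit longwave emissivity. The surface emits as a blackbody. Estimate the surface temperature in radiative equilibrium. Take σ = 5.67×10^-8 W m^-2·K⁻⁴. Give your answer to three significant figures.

136 K

Irradiance scales as 1/d², so S = 1366 W m^-2 × (1/6.93)² = 28.44 W m^-2.
The effective emission temperature is T_e = [S(1−α)/(4σ)]^¼ = 87.15 K.
For an N-layer opaque stack, T_s⁴ = (N+1)T_e⁴, hence T_s = (6)^(1/4)×87.15 K = 136.4 K.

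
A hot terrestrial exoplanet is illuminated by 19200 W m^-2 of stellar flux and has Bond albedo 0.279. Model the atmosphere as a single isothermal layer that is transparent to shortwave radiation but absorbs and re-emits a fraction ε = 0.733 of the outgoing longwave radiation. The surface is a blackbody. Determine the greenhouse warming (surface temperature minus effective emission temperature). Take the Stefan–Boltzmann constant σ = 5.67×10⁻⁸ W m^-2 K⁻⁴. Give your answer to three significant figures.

60.1 kelvin

The planet radiates to space at T_e = [S(1−α)/(4σ)]^(1/4) = 497.0 K.
For a single slab of emissivity ε, T_s⁴ = 2T_e⁴/(2−ε); thus T_s = 497.0·(1.579)^(1/4) = 557.1 K.
Greenhouse warming: T_s − T_e = 60.09 K.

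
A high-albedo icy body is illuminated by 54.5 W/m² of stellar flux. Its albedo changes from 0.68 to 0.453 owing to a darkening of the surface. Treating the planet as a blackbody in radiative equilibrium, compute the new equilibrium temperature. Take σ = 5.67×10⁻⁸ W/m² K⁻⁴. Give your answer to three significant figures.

New equilibrium: T₂ = [(1−0.453)·54.50/(4σ)]^(1/4) = 107.1 K.

107 K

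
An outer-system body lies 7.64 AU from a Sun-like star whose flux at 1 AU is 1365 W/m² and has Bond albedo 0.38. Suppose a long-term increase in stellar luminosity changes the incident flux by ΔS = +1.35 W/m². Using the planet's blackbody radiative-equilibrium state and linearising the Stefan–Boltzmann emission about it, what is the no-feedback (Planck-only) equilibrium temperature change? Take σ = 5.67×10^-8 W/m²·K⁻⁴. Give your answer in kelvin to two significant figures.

1.3 K

Flux at the orbit: S = 1365/(7.64)² = 23.39 W/m².
Reference equilibrium: T_e = [S(1−α)/(4σ)]^(1/4) = 89.42 K.
ΔF = Δ[S(1−α)]/4 = (1−0.38)·+1.35/4 = 0.2093 W/m².
Planck response: λ_P = 4σT_e³ = 4·5.67×10⁻⁸·(89.42)³ = 0.1621 W/m²/K.
Hence the no-feedback warming is ΔF/(4σT_e³) = 1.29 K.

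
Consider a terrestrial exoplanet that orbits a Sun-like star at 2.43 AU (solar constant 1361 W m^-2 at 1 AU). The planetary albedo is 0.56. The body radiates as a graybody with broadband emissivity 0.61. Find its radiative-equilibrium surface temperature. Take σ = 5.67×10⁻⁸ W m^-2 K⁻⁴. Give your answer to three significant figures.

165 kelvin

By the inverse-square law, S = 1361/2.43² = 230.5 W m^-2.
Absorbed flux (global mean): S(1−α)/4 = 230.5·0.44/4 = 25.35 W m^-2.
Equating to εσT⁴ with ε = 0.61: T = (25.35/0.61σ)^(1/4) = 164.5 K.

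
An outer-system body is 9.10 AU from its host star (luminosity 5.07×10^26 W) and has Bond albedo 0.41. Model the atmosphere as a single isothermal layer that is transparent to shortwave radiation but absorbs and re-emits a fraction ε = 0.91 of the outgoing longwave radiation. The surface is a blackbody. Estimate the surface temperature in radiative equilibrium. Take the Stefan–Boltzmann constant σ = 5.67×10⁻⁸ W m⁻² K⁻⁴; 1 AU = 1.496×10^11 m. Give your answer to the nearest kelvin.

101 K

d = 9.10 × 1.496×10^11 m = 1.361×10^12 m.
S = L/(4πd²) = 21.77 W m⁻².
Effective emission temperature (TOA balance): σT_e⁴ = S(1−α)/4 = 3.211 W m⁻² → T_e = 86.75 K.
Surface balance with a leaky layer gives σT_s⁴ = σT_e⁴·2/(2−ε), so T_s = T_e·[2/(2−0.91)]^(1/4) = 101.0 K.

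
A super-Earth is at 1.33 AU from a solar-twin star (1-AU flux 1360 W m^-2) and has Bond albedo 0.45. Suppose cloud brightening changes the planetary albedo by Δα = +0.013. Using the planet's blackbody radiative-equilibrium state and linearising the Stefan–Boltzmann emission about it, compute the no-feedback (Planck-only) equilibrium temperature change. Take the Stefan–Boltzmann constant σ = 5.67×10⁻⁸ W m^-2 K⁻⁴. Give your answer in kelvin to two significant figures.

-1.2 K

Irradiance scales as 1/d², so S = 1360 W m^-2 × (1/1.33)² = 768.8 W m^-2.
Reference equilibrium: T_e = [S(1−α)/(4σ)]^(1/4) = 207.8 K.
TOA radiative forcing: ΔF = −S·Δα/4 = −768.8·(+0.013)/4 = -2.499 W m^-2.
The Planck feedback parameter is 4σT_e³ = 2.035 W m^-2/K.
Hence the no-feedback warming is ΔF/(4σT_e³) = -1.23 K.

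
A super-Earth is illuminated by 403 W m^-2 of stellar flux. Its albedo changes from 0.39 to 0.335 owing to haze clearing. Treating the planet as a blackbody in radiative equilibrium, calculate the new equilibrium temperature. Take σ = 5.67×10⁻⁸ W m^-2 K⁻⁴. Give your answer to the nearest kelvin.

New equilibrium: T₂ = [(1−0.335)·403.0/(4σ)]^(1/4) = 185.4 K.

185 K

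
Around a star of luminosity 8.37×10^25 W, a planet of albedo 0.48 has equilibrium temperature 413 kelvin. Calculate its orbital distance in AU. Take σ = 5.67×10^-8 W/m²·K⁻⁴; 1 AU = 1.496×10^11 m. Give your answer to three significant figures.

Required flux: S = 4σT⁴/(1−α) = 12690 W/m².
Then d = [L/(4πS)]^(1/2) = 2.291×10^10 m, i.e. 0.1531 AU.

0.153 AU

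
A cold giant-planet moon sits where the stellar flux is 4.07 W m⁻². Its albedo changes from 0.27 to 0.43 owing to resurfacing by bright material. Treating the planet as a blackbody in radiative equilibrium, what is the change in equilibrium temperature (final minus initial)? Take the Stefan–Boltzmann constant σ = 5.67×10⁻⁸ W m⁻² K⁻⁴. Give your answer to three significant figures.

-3.61 K

Before: T₁ = [4.070·0.73/(4σ)]^(1/4) = 60.16 K.
Final:   T₂ = [S(1−0.43)/(4σ)]^(1/4) = 56.55 K.
Change: 56.55 − 60.16 = -3.608 K.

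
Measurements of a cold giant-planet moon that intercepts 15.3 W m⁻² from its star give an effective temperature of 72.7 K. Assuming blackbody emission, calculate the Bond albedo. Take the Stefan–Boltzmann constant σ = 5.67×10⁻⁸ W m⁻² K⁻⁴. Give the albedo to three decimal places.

0.586

Rearranging the radiative balance, α = 1 − 4σT⁴/S.
4σT⁴ = 4·5.67×10⁻⁸·(72.7)⁴ = 6.335 W m⁻².
1−α = 6.335/15.30 = 0.4141, so α = 0.5859.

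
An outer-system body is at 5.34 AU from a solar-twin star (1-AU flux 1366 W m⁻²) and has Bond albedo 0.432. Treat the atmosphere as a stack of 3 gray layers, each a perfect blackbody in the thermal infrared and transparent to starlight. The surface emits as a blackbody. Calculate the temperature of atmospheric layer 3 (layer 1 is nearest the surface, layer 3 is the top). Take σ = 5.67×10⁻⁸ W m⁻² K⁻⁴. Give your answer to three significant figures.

105 kelvin

Flux at the orbit: S = 1366/(5.34)² = 47.90 W m⁻².
OLR = S(1−α)/4 = 6.802 W m⁻²; the top layer radiates at T_e = 104.7 K.
The net upward flux σT_e⁴ is constant between every pair of levels, so T_k⁴ = (N+1−k)T_e⁴.
With k = 3: T_3 = (3+1−3)^¼·104.7 K = 104.7 K.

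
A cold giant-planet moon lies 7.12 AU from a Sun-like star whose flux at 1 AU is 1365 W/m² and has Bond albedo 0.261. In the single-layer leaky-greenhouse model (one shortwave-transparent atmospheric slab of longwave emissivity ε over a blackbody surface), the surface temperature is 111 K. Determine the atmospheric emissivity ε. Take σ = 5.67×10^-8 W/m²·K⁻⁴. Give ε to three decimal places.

Flux at the orbit: S = 1365/(7.12)² = 26.93 W/m².
Effective temperature: T_e = [S(1−α)/(4σ)]^(1/4) = 96.78 K.
Since (2−ε)/2 = (T_e/T_s)⁴ = 0.5779, ε = 0.8441.

0.844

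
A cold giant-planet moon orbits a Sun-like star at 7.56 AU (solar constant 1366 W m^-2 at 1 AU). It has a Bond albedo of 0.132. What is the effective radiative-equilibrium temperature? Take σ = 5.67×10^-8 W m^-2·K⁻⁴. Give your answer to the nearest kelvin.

98 K

By the inverse-square law, S = 1366/7.56² = 23.90 W m^-2.
The planet absorbs (1−α)S over its disc πR² and re-emits over 4πR², so the mean absorbed flux is (1−0.132)·23.90/4 = 5.186 W m^-2.
In equilibrium σT⁴ equals this, so T = 97.80 K.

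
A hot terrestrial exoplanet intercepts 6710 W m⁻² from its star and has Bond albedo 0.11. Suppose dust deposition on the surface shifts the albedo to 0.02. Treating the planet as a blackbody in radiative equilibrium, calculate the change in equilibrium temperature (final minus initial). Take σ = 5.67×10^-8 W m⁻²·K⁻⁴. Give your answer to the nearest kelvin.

With α = 0.11, T₁ = 402.8 K.
With α = 0.02, T₂ = 412.6 K.
ΔT = T₂ − T₁ = 9.819 K.

10 K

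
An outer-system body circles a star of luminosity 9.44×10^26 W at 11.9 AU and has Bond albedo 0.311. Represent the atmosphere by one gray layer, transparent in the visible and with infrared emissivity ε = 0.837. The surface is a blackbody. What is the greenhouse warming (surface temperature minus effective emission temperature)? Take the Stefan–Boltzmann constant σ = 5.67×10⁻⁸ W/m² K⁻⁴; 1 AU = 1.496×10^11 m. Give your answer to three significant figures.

13.4 K

Orbital distance: d = 11.9 AU = 1.780×10^12 m.
Flux at the orbit: S = L/(4πd²) = 9.44×10^26/(4π·(1.78×10^12)²) = 23.70 W/m².
At the top of the atmosphere, σT_e⁴ = S(1−α)/4 = 4.083 W/m², giving T_e = 92.12 K.
The surface balance (absorbed SW + ε·downward IR = σT_s⁴) with T_a⁴ = T_s⁴/2 reduces to T_s = T_e·[2/(2−ε)]^¼ = 105.5 K.
The atmosphere warms the surface by 13.37 K.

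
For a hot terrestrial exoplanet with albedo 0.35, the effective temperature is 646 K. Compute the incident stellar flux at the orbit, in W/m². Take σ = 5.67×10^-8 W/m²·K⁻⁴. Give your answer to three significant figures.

Invert the energy balance for S: S = 4σT⁴/(1−α).
The emitted flux is σT⁴ = 9874 W/m².
So S = 4×9874/(1−0.35) = 60770 W/m².

60800 W/m²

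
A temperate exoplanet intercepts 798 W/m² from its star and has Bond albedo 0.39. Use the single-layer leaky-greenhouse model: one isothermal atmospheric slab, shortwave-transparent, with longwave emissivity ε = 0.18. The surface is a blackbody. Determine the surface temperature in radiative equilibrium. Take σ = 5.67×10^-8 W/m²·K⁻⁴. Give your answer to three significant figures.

220 K

The planet radiates to space at T_e = [S(1−α)/(4σ)]^(1/4) = 215.2 K.
Surface balance with a leaky layer gives σT_s⁴ = σT_e⁴·2/(2−ε), so T_s = T_e·[2/(2−0.18)]^(1/4) = 220.4 K.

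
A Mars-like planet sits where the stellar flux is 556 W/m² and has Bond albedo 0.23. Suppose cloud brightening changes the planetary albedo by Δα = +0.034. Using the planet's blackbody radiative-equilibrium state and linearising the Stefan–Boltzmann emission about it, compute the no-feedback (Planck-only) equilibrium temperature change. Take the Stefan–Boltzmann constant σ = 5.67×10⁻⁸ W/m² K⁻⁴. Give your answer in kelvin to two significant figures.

The baseline emission temperature is T_e = 208.4 K.
The change in absorbed flux is Δ[S(1−α)/4] = −SΔα/4 = -4.726 W/m².
The Planck feedback parameter is 4σT_e³ = 2.054 W/m²/K.
ΔT₀ = ΔF/λ_P = -4.726/2.054 = -2.30 K.

-2.3 kelvin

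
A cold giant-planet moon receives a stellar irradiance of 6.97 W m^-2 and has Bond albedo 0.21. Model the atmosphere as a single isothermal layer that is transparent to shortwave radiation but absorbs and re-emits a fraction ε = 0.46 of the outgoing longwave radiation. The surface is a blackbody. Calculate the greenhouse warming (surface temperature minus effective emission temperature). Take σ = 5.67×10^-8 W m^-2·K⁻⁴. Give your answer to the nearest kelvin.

At the top of the atmosphere, σT_e⁴ = S(1−α)/4 = 1.377 W m^-2, giving T_e = 70.19 K.
The surface balance (absorbed SW + ε·downward IR = σT_s⁴) with T_a⁴ = T_s⁴/2 reduces to T_s = T_e·[2/(2−ε)]^¼ = 74.93 K.
The atmosphere warms the surface by 4.740 K.

5 K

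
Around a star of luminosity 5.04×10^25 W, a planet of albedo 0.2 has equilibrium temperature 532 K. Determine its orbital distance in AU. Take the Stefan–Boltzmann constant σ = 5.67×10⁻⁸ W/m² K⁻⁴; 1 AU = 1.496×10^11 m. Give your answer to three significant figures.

The flux needed for this T is 4σT⁴/(1−0.2) = 22710 W/m².
Then d = [L/(4πS)]^(1/2) = 1.329×10^10 m, i.e. 0.08883 AU.

0.0888 AU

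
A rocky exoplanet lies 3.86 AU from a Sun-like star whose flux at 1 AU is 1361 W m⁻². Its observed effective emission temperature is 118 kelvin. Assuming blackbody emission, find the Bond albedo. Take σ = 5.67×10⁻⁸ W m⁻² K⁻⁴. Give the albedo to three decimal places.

Irradiance scales as 1/d², so S = 1361 W m⁻² × (1/3.86)² = 91.34 W m⁻².
From σT⁴ = S(1−α)/4 we invert for α: 1−α = 4σT⁴/S.
4σT⁴ = 4·5.67×10⁻⁸·(118)⁴ = 43.97 W m⁻².
1−α = 43.97/91.34 = 0.4814, so α = 0.5186.

0.519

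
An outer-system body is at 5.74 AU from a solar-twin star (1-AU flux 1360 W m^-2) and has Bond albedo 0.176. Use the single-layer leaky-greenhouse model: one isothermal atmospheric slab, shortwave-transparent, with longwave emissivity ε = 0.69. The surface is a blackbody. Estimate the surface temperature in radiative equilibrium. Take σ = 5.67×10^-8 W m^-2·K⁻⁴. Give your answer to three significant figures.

Irradiance scales as 1/d², so S = 1360 W m^-2 × (1/5.74)² = 41.28 W m^-2.
The planet radiates to space at T_e = [S(1−α)/(4σ)]^(1/4) = 110.7 K.
The surface balance (absorbed SW + ε·downward IR = σT_s⁴) with T_a⁴ = T_s⁴/2 reduces to T_s = T_e·[2/(2−ε)]^¼ = 123.0 K.

123 K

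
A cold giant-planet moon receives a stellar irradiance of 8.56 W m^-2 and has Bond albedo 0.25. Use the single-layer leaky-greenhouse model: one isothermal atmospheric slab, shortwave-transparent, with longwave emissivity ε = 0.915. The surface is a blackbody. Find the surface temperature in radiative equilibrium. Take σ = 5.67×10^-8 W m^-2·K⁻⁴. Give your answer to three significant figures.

85.0 kelvin

The planet radiates to space at T_e = [S(1−α)/(4σ)]^(1/4) = 72.94 K.
Surface balance with a leaky layer gives σT_s⁴ = σT_e⁴·2/(2−ε), so T_s = T_e·[2/(2−0.915)]^(1/4) = 84.99 K.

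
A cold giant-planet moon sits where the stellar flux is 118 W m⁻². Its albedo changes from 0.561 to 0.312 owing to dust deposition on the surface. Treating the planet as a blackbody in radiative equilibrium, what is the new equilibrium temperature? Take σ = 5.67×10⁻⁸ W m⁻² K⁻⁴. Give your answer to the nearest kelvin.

T₂ = [S(1−α₂)/(4σ)]^(1/4) = [118.0·0.688/(4σ)]^(1/4) = 137.5 K.

138 K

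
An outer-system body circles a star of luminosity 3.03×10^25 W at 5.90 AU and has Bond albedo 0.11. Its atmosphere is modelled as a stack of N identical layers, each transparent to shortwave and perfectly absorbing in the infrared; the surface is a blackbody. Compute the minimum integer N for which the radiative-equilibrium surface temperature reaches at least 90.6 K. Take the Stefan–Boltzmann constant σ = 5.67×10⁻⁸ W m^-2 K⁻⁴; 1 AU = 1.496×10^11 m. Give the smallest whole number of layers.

5

d = 5.90 × 1.496×10^11 m = 8.826×10^11 m.
S = L/(4πd²) = 3.095 W m^-2.
OLR = S(1−α)/4 = 0.6886 W m^-2; the top layer radiates at T_e = 59.03 K.
T_s = (N+1)^(1/4)·T_e ≥ 90.6 K requires N+1 ≥ (T_s/T_e)⁴ = (90.6/59.03)⁴ = 5.548.
The minimum whole number is N = 5.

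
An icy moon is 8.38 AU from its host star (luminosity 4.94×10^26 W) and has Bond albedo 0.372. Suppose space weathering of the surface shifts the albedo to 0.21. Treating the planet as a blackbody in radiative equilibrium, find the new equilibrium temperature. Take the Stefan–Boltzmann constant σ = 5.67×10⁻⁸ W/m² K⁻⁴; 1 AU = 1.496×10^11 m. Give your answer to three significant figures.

Orbital distance: d = 8.38 AU = 1.254×10^12 m.
Spreading L over a sphere of radius d: S = 4.94×10^26/(4π·1.25×10^12²) = 25.01 W/m².
With the new albedo, S(1−α₂)/4 = 4.940 W/m², so T₂ = 96.61 K.

96.6 kelvin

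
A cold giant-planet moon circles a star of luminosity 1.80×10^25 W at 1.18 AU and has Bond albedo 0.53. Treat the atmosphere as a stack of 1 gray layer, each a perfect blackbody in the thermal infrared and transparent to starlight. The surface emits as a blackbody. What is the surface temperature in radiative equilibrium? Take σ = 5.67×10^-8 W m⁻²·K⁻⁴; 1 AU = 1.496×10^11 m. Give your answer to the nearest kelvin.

117 K

d = 1.18 × 1.496×10^11 m = 1.765×10^11 m.
Flux at the orbit: S = L/(4πd²) = 1.80×10^25/(4π·(1.77×10^11)²) = 45.97 W m⁻².
The effective emission temperature is T_e = [S(1−α)/(4σ)]^¼ = 98.79 K.
For an N-layer opaque stack, T_s⁴ = (N+1)T_e⁴, hence T_s = (2)^(1/4)×98.79 K = 117.5 K.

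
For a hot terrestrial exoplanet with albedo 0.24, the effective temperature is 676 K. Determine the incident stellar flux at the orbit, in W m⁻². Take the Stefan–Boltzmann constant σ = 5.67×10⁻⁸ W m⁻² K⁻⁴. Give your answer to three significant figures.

From S(1−α)/4 = σT⁴: S = 4σT⁴/(1−α).
The emitted flux is σT⁴ = 11840 W m⁻².
S = 4·11840/0.76 = 62320 W m⁻².

62300 W m⁻²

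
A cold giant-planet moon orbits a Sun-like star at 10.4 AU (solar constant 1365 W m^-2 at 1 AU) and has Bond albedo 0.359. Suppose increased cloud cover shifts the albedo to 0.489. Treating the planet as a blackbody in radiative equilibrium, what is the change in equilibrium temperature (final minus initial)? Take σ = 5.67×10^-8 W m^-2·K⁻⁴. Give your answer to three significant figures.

By the inverse-square law, S = 1365/10.4² = 12.62 W m^-2.
Initial: T₁ = [S(1−0.359)/(4σ)]^(1/4) = 77.28 K.
With α = 0.489, T₂ = 73.02 K.
Change: 73.02 − 77.28 = -4.257 K.

-4.26 kelvin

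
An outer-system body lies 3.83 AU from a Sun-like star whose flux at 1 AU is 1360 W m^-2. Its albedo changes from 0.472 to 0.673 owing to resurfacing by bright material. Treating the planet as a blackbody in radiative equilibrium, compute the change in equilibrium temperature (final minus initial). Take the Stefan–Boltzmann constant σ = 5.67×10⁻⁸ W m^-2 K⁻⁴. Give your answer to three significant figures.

-13.7 kelvin

By the inverse-square law, S = 1360/3.83² = 92.71 W m^-2.
Before: T₁ = [92.71·0.528/(4σ)]^(1/4) = 121.2 K.
Final:   T₂ = [S(1−0.673)/(4σ)]^(1/4) = 107.5 K.
Change: 107.5 − 121.2 = -13.68 K.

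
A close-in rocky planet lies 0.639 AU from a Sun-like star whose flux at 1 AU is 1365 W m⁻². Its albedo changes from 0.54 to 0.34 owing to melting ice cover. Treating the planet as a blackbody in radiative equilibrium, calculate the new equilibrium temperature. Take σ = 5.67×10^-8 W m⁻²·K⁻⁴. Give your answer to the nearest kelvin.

314 kelvin

Flux at the orbit: S = 1365/(0.639)² = 3343 W m⁻².
With the new albedo, S(1−α₂)/4 = 551.6 W m⁻², so T₂ = 314.1 K.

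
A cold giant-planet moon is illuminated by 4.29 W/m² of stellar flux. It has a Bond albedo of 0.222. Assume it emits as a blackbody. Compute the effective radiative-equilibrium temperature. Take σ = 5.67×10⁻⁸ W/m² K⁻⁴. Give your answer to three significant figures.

61.9 K

Averaging over the sphere, the absorbed flux is S(1−α)/4 = 0.8344 W/m².
In equilibrium σT⁴ equals this, so T = 61.94 K.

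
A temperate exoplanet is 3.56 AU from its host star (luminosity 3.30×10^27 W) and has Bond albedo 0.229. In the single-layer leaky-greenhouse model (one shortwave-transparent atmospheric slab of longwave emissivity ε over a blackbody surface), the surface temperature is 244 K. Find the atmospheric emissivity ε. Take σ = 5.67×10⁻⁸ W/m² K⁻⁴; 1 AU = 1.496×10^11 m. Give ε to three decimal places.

d = 3.56 × 1.496×10^11 m = 5.326×10^11 m.
Spreading L over a sphere of radius d: S = 3.30×10^27/(4π·5.33×10^11²) = 925.9 W/m².
Effective temperature: T_e = [S(1−α)/(4σ)]^(1/4) = 236.9 K.
Inverting T_s⁴ = 2T_e⁴/(2−ε): (T_e/T_s)⁴ = 0.8880, so ε = 2(1 − 0.8880) = 0.2241.

0.224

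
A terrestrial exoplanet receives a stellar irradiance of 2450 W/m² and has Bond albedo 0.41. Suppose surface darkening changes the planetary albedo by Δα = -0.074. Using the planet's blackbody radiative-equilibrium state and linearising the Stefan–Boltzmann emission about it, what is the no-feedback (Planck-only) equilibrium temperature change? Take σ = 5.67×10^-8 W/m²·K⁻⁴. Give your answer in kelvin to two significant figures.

8.9 K

The baseline emission temperature is T_e = 282.5 K.
TOA radiative forcing: ΔF = −S·Δα/4 = −2450·(-0.074)/4 = 45.32 W/m².
Linearising σT⁴ gives d(σT⁴)/dT = 4σT_e³ = 5.116 W/m² per K.
So ΔT₀ = 45.32/5.116 = 8.86 K.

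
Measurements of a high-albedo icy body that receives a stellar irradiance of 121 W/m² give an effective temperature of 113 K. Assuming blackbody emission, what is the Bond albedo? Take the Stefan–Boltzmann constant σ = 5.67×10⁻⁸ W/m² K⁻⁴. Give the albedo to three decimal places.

0.694

Energy balance: S(1−α)/4 = σT⁴, so 1−α = 4σT⁴/S.
σT⁴ = 9.245 W/m², so 4σT⁴ = 36.98 W/m².
1−α = 36.98/121.0 = 0.3056, so α = 0.6944.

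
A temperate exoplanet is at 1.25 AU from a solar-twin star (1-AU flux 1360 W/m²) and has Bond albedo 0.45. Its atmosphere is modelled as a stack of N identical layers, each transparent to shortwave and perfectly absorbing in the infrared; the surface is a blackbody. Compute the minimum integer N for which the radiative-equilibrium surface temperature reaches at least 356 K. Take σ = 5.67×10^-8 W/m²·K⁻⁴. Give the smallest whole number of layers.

7

Flux at the orbit: S = 1360/(1.25)² = 870.4 W/m².
OLR = S(1−α)/4 = 119.7 W/m²; the top layer radiates at T_e = 214.3 K.
T_s = (N+1)^(1/4)·T_e ≥ 356 K requires N+1 ≥ (T_s/T_e)⁴ = (356/214.3)⁴ = 7.610.
The minimum whole number is N = 7.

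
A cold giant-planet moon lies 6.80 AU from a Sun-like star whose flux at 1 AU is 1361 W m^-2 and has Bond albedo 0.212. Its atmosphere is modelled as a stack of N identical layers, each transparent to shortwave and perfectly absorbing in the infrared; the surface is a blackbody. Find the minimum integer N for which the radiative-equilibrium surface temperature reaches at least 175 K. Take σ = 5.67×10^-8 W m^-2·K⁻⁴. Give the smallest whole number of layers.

Irradiance scales as 1/d², so S = 1361 W m^-2 × (1/6.80)² = 29.43 W m^-2.
OLR = S(1−α)/4 = 5.798 W m^-2; the top layer radiates at T_e = 100.6 K.
T_s = (N+1)^(1/4)·T_e ≥ 175 K requires N+1 ≥ (T_s/T_e)⁴ = (175/100.6)⁴ = 9.171.
So N ≥ 8.171; the smallest integer is N = 9.

9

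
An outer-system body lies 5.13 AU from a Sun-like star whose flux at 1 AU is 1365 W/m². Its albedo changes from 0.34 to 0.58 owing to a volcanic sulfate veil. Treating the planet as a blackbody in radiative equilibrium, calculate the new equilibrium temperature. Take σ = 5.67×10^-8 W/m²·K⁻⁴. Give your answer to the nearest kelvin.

By the inverse-square law, S = 1365/5.13² = 51.87 W/m².
New equilibrium: T₂ = [(1−0.58)·51.87/(4σ)]^(1/4) = 99.00 K.

99 K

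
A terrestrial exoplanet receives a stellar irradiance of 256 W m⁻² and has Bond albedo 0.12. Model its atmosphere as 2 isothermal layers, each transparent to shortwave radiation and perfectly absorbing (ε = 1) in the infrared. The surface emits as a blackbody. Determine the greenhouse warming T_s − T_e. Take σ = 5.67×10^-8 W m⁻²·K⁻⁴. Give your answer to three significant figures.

OLR = S(1−α)/4 = 56.32 W m⁻²; the top layer radiates at T_e = 177.5 K.
Surface: T_s = (3)^¼·T_e = 233.6 K.
So the greenhouse effect raises the surface by 233.6 − 177.5 = 56.11 K.

56.1 kelvin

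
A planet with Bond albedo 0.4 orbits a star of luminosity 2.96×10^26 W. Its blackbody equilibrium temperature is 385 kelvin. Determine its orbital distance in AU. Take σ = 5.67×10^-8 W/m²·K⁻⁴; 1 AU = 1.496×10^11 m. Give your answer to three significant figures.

The flux needed for this T is 4σT⁴/(1−0.4) = 8305 W/m².
S = L/(4πd²) → d = √(L/4πS) = √(2.96×10^26/(4π·8305)) = 5.326×10^10 m = 0.3560 AU.

0.356 AU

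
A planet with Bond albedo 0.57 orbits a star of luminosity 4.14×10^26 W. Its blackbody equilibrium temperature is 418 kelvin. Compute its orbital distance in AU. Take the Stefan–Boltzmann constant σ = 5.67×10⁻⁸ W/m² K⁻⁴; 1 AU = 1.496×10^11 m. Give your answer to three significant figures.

0.302 AU

Energy balance gives S = 4σT⁴/(1−α) = 16100 W/m².
S = L/(4πd²) → d = √(L/4πS) = √(4.14×10^26/(4π·16100)) = 4.523×10^10 m = 0.3024 AU.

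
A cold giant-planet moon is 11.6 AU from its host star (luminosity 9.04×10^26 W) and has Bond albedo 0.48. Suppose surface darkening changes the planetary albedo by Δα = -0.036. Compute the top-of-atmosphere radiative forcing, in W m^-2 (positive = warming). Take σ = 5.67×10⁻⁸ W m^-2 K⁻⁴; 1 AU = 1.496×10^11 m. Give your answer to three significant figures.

Orbital distance: d = 11.6 AU = 1.735×10^12 m.
Flux at the orbit: S = L/(4πd²) = 9.04×10^26/(4π·(1.74×10^12)²) = 23.89 W m^-2.
The change in absorbed flux is Δ[S(1−α)/4] = −SΔα/4 = 0.2150 W m^-2.

0.215 W m^-2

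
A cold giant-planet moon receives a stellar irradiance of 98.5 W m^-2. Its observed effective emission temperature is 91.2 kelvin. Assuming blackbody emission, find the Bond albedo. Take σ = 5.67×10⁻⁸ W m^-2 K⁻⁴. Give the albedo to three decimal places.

From σT⁴ = S(1−α)/4 we invert for α: 1−α = 4σT⁴/S.
4σT⁴ = 4·5.67×10⁻⁸·(91.2)⁴ = 15.69 W m^-2.
1−α = 15.69/98.50 = 0.1593, so α = 0.8407.

0.841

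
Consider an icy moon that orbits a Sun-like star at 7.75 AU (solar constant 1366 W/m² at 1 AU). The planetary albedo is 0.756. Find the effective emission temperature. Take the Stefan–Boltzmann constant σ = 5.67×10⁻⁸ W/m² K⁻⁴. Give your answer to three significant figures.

70.3 K

By the inverse-square law, S = 1366/7.75² = 22.74 W/m².
Absorbed flux (global mean): S(1−α)/4 = 22.74·0.244/4 = 1.387 W/m².
In equilibrium σT⁴ equals this, so T = 70.33 K.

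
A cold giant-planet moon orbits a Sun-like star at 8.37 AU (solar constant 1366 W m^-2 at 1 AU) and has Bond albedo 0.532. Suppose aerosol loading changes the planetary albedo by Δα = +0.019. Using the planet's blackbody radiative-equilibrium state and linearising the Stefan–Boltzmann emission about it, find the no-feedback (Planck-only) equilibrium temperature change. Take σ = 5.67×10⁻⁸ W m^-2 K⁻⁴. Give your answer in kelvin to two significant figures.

By the inverse-square law, S = 1366/8.37² = 19.50 W m^-2.
Reference equilibrium: T_e = [S(1−α)/(4σ)]^(1/4) = 79.64 K.
ΔF = −(S/4)Δα = −(19.50/4)×(+0.019) = -0.09262 W m^-2.
The Planck feedback parameter is 4σT_e³ = 0.1146 W m^-2/K.
Hence the no-feedback warming is ΔF/(4σT_e³) = -0.808 K.

-0.81 K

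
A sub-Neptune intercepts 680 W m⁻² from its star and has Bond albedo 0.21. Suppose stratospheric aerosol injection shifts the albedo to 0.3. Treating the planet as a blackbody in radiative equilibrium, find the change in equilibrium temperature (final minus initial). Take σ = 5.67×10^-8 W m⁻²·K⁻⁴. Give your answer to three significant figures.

With α = 0.21, T₁ = 220.6 K.
Final:   T₂ = [S(1−0.3)/(4σ)]^(1/4) = 214.0 K.
ΔT = T₂ − T₁ = -6.571 K.

-6.57 kelvin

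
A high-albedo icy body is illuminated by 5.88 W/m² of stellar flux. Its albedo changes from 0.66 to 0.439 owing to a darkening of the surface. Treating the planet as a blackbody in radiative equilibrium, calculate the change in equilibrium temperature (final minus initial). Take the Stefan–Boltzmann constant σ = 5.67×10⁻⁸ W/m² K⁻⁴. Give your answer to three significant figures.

7.27 kelvin

Before: T₁ = [5.880·0.34/(4σ)]^(1/4) = 54.49 K.
With α = 0.439, T₂ = 61.76 K.
ΔT = T₂ − T₁ = 7.267 K.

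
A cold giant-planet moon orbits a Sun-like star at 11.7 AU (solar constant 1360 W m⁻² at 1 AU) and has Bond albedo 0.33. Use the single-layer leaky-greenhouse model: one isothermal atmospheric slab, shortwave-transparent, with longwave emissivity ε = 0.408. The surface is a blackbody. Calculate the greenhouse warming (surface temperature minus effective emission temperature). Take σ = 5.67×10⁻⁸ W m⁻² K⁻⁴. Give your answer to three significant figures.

Irradiance scales as 1/d², so S = 1360 W m⁻² × (1/11.7)² = 9.935 W m⁻².
The planet radiates to space at T_e = [S(1−α)/(4σ)]^(1/4) = 73.60 K.
Surface balance with a leaky layer gives σT_s⁴ = σT_e⁴·2/(2−ε), so T_s = T_e·[2/(2−0.408)]^(1/4) = 77.92 K.
T_s − T_e = 77.92 − 73.60 = 4.320 K.

4.32 K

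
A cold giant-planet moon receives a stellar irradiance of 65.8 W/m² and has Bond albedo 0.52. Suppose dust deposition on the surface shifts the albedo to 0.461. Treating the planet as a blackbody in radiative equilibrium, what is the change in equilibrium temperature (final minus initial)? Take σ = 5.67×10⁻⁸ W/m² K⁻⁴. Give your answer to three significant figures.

With α = 0.52, T₁ = 108.6 K.
With α = 0.461, T₂ = 111.8 K.
ΔT = T₂ − T₁ = 3.194 K.

3.19 kelvin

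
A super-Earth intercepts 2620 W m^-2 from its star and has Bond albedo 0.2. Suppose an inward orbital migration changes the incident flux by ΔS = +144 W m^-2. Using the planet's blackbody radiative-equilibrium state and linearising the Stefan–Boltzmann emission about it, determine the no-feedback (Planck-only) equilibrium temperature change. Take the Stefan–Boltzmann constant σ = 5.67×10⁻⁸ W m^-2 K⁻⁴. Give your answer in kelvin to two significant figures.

4.3 kelvin

Reference equilibrium: T_e = [S(1−α)/(4σ)]^(1/4) = 310.1 K.
ΔF = Δ[S(1−α)]/4 = (1−0.2)·+144/4 = 28.80 W m^-2.
The Planck feedback parameter is 4σT_e³ = 6.760 W m^-2/K.
So ΔT₀ = 28.80/6.760 = 4.26 K.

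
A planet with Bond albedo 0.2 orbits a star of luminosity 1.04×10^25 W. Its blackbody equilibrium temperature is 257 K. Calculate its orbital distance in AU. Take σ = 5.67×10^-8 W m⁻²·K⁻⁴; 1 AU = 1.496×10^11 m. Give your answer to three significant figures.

Energy balance gives S = 4σT⁴/(1−α) = 1237 W m⁻².
From L = 4πd²S, d = √(1.04×10^25/(4π·1237)) = 2.587×10^10 m = 0.1729 AU.

0.173 AU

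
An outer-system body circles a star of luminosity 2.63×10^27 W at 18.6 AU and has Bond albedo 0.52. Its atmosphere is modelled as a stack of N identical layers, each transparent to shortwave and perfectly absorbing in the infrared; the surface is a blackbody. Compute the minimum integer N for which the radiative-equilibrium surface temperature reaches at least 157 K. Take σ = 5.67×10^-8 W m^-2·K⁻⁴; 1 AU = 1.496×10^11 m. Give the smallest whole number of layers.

Orbital distance: d = 18.6 AU = 2.783×10^12 m.
S = L/(4πd²) = 27.03 W m^-2.
Top-of-atmosphere balance: σT_e⁴ = S(1−α)/4 = 3.244 W m^-2 → T_e = 86.97 K.
T_s = (N+1)^(1/4)·T_e ≥ 157 K requires N+1 ≥ (T_s/T_e)⁴ = (157/86.97)⁴ = 10.620.
So N ≥ 9.620; the smallest integer is N = 10.

10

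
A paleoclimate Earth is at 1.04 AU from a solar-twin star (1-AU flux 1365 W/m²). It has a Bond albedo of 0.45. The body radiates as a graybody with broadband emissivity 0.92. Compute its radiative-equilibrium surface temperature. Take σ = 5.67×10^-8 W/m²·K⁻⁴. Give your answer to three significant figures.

240 K

Irradiance scales as 1/d², so S = 1365 W/m² × (1/1.04)² = 1262 W/m².
Averaging over the sphere, the absorbed flux is S(1−α)/4 = 173.5 W/m².
Equating to εσT⁴ with ε = 0.92: T = (173.5/0.92σ)^(1/4) = 240.2 K.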